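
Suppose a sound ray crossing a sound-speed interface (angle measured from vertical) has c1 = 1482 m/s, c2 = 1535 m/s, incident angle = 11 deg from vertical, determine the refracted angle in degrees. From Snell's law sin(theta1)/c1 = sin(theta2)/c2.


sin(theta2) = (c2/c1)*sin(theta1) = (1535/1482)*sin(11 deg) = 0.19763
theta2 = arcsin(0.19763) = 11.4

11.4 deg


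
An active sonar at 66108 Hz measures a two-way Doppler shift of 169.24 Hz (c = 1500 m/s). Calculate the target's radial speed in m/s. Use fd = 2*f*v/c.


1.92 m/s


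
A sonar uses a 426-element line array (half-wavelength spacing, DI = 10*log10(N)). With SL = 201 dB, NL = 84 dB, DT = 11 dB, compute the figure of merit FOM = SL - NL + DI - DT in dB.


Step 1: DI = 10*log10(426) = 26.29 dB
Step 2: FOM = SL - NL + DI - DT = 201 - 84 + 26.29 - 11 = 132.29

132.29 dB


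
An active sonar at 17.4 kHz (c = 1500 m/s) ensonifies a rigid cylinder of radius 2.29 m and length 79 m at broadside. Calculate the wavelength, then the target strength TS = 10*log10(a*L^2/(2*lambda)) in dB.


Step 1: lambda = c/f = 1500/17400 = 0.08621 m
Step 2: TS = 10*log10(a*L^2/(2*lambda)) = 10*log10(2.29*79^2/(2*0.08621)) = 49.19

49.19 dB


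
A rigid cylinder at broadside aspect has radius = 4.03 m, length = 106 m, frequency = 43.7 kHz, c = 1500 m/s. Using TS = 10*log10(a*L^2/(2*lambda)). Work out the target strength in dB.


lambda = 1500/43700 = 0.03432 m
TS = 10*log10(4.03*106^2/(2*0.03432)) = 58.19

58.19 dB


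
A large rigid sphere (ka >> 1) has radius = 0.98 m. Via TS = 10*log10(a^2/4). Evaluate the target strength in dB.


-6.2 dB


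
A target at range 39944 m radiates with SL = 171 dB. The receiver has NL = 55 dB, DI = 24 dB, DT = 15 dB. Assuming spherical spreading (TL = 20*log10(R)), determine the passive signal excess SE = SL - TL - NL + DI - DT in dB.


32.97 dB


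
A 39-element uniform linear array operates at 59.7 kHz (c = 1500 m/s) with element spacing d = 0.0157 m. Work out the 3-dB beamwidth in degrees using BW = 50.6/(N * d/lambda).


2.08 deg


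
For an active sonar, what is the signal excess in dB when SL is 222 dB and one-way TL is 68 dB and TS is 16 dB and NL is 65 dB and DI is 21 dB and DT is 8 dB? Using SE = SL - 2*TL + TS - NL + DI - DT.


50 dB


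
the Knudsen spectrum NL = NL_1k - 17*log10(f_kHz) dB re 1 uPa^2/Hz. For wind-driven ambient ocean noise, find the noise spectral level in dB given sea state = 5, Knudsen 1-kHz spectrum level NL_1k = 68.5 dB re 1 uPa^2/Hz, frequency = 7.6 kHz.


53.53 dB


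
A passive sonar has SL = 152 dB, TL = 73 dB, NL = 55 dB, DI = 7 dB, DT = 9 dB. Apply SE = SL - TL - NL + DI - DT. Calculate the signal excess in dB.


SE = SL - TL - NL + DI - DT = 152 - 73 - 55 + 7 - 9 = 22

22 dB


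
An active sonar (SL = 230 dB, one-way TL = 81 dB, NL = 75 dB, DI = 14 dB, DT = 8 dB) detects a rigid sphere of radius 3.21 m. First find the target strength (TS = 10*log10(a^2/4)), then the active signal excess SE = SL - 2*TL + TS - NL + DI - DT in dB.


Step 1: TS = 10*log10(3.21^2/4) = 4.11 dB
Step 2: SE = SL - 2*TL + TS - NL + DI - DT = 230 - 2*81 + (4.11) - 75 + 14 - 8 = 3.11

3.11 dB


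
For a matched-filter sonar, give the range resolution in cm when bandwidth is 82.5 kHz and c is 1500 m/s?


dR = c/(2*BW) = 1500 / (2 * 82.5e3) = 0.0091 m = 0.91 cm

0.91 cm


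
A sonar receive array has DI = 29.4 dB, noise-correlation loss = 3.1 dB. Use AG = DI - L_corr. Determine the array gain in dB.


AG = DI - L_corr = 29.4 - 3.1 = 26.3

26.3 dB


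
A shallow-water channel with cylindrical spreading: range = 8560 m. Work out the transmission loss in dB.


39.32 dB


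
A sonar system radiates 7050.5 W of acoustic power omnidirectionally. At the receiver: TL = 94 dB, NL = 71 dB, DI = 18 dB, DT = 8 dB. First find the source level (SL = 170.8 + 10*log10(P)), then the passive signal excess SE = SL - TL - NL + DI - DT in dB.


Step 1: SL = 170.8 + 10*log10(7050.5) = 209.28 dB
Step 2: SE = SL - TL - NL + DI - DT = 209.28 - 94 - 71 + 18 - 8 = 54.28

54.28 dB


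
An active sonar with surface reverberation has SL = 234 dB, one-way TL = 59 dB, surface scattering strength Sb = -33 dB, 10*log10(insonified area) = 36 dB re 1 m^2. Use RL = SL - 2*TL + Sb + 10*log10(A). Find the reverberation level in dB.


RL = SL - 2*TL + Sb + 10*log10(A) = 234 - 2*59 + (-33) + 36 = 119

119 dB


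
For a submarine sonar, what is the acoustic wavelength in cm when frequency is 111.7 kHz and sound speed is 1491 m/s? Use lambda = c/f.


1.33 cm


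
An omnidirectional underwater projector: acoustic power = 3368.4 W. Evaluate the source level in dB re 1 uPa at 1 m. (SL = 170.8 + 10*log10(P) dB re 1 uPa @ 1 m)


SL = 170.8 + 10*log10(3368.4) = 170.8 + 35.27 = 206.07

206.07 dB


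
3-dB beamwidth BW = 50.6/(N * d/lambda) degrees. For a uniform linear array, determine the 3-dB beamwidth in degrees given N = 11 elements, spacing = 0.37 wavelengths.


BW = 50.6 / (11 * 0.37) = 50.6 / 4.07 = 12.43

12.43 deg


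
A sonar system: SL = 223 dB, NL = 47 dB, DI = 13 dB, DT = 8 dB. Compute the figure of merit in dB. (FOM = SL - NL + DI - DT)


FOM = SL - NL + DI - DT = 223 - 47 + 13 - 8 = 181

181 dB


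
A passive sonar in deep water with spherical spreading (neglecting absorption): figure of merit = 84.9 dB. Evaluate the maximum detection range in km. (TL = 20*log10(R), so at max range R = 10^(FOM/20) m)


At max range FOM = TL, so 20*log10(R) = 84.9
R = 10^(84.9/20) = 17579.24 m = 17.58 km

17.58 km


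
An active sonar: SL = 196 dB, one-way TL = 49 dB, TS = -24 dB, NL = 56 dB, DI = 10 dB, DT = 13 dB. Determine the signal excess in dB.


SE = SL - 2*TL + TS - NL + DI - DT = 196 - 2*49 + (-24) - 56 + 10 - 13 = 15

15 dB


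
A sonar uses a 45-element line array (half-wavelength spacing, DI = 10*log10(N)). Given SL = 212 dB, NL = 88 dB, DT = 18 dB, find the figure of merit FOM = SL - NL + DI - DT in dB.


122.53 dB


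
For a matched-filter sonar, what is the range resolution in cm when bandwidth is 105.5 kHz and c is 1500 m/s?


dR = c/(2*BW) = 1500 / (2 * 105.5e3) = 0.0071 m = 0.71 cm

0.71 cm


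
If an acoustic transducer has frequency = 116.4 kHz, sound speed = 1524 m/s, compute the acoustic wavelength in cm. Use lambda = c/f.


lambda = c/f = 1524 / 116400 = 0.0131 m = 1.31 cm

1.31 cm


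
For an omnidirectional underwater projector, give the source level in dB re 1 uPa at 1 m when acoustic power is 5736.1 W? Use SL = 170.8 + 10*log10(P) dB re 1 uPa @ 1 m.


SL = 170.8 + 10*log10(5736.1) = 170.8 + 37.59 = 208.39

208.39 dB


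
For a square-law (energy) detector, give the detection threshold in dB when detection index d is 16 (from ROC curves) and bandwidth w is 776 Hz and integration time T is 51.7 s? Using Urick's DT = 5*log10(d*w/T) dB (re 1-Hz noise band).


DT = 5*log10(d*w/T) = 5*log10(16 * 776 / 51.7) = 5*log10(240.15) = 11.9

11.9 dB


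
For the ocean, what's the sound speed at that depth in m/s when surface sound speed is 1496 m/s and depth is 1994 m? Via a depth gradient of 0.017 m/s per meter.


c = 1496 + 0.017 * 1994 = 1529.898

1529.898 m/s


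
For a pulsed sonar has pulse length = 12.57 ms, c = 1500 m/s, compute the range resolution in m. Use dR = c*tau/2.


dR = c*tau/2 = 1500 * 12.57e-3 / 2 = 9.4275

9.4275 m


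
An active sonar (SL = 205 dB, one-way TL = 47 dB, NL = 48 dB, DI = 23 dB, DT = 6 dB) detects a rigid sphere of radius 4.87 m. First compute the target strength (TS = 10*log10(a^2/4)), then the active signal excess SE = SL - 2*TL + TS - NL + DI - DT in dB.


Step 1: TS = 10*log10(4.87^2/4) = 7.73 dB
Step 2: SE = SL - 2*TL + TS - NL + DI - DT = 205 - 2*47 + (7.73) - 48 + 23 - 6 = 87.73

87.73 dB


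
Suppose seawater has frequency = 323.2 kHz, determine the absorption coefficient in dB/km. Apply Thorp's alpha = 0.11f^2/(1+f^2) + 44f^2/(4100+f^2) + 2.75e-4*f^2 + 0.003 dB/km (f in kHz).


f^2 = 104458.24
alpha = 0.11*104458.24/(1+104458.24) + 44*104458.24/(4100+104458.24) + 2.75e-4*104458.24 + 0.003 = 71.177

71.177 dB/km


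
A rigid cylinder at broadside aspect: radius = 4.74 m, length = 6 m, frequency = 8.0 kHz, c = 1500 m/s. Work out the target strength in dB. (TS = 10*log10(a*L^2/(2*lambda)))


lambda = 1500/8000 = 0.1875 m
TS = 10*log10(4.74*6^2/(2*0.1875)) = 26.58

26.58 dB


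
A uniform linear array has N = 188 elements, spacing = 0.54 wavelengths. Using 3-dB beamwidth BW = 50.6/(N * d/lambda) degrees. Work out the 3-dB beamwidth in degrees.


BW = 50.6 / (188 * 0.54) = 50.6 / 101.52 = 0.5

0.5 deg


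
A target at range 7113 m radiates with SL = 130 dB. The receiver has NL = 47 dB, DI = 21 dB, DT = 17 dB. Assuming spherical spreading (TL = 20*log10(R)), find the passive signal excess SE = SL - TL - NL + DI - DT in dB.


Step 1: TL = 20*log10(7113) = 77.04 dB
Step 2: SE = 130 - 77.04 - 47 + 21 - 17 = 9.96

9.96 dB


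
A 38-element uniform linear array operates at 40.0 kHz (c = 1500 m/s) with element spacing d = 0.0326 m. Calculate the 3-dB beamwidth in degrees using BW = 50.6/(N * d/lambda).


1.53 deg


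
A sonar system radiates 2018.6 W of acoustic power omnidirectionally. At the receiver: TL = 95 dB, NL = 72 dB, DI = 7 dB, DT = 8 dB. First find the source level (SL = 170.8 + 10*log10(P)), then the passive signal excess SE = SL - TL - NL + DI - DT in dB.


Step 1: SL = 170.8 + 10*log10(2018.6) = 203.85 dB
Step 2: SE = SL - TL - NL + DI - DT = 203.85 - 95 - 72 + 7 - 8 = 35.85

35.85 dB


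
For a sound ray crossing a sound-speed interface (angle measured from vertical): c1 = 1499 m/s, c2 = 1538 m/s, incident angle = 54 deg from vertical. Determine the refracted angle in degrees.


sin(theta2) = (c2/c1)*sin(theta1) = (1538/1499)*sin(54 deg) = 0.83007
theta2 = arcsin(0.83007) = 56.11

56.11 deg


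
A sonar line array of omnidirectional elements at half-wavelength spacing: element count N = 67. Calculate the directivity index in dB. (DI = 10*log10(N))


18.26 dB


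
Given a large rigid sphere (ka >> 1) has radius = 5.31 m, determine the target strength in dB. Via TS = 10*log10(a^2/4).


TS = 10*log10(5.31^2 / 4) = 10*log10(7.049025) = 8.48

8.48 dB


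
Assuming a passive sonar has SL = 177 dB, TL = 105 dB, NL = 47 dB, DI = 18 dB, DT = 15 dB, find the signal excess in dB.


SE = SL - TL - NL + DI - DT = 177 - 105 - 47 + 18 - 15 = 28

28 dB


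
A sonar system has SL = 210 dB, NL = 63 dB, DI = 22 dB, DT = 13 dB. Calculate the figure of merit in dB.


156 dB


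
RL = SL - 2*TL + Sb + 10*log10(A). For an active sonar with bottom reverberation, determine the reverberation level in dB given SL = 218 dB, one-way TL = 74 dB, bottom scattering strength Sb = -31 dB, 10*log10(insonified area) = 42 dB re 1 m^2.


81 dB


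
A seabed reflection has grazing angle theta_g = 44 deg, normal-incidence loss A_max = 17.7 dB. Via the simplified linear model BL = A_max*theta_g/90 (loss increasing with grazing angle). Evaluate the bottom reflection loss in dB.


8.65 dB


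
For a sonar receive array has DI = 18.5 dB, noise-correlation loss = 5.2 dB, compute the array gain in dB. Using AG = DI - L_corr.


AG = DI - L_corr = 18.5 - 5.2 = 13.3

13.3 dB


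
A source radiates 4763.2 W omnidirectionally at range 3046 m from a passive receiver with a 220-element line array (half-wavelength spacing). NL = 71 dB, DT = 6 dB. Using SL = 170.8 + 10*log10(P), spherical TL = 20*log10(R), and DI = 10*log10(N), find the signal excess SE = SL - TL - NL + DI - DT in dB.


Step 1: SL = 170.8 + 10*log10(4763.2) = 207.58 dB
Step 2: TL = 20*log10(3046) = 69.67 dB
Step 3: DI = 10*log10(220) = 23.42 dB
Step 4: SE = SL - TL - NL + DI - DT = 207.58 - 69.67 - 71 + 23.42 - 6 = 84.33

84.33 dB


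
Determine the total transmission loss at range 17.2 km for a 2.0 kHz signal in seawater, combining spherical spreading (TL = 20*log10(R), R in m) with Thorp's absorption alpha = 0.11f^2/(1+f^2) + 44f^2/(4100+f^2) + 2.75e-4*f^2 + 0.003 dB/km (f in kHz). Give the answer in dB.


Step 1 (Thorp): alpha = 0.11*4.0/(1+4.0) + 44*4.0/(4100+4.0) + 2.75e-4*4.0 + 0.003 = 0.135 dB/km
Step 2: TL_spread = 20*log10(17200) = 84.71 dB
Step 3: TL_abs = alpha*R = 0.135 * 17.2 = 2.32 dB
Step 4: TL_total = 84.71 + 2.32 = 87.03

87.03 dB


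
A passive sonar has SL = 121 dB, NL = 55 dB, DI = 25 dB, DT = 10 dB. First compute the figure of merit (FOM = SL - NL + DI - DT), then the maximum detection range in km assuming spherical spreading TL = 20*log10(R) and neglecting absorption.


Step 1: FOM = SL - NL + DI - DT = 121 - 55 + 25 - 10 = 81 dB
Step 2: at max range FOM = TL = 20*log10(R), so R = 10^(81/20) = 11220.18 m = 11.22 km

11.22 km


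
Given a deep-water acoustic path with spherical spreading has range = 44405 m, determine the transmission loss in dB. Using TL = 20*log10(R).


92.95 dB


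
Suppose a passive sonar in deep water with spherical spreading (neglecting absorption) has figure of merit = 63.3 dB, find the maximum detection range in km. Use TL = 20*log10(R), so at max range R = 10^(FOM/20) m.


1.46 km


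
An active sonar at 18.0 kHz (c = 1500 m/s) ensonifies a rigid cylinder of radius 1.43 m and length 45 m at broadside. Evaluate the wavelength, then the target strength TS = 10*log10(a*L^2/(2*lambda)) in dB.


Step 1: lambda = c/f = 1500/18000 = 0.08333 m
Step 2: TS = 10*log10(a*L^2/(2*lambda)) = 10*log10(1.43*45^2/(2*0.08333)) = 42.4

42.4 dB


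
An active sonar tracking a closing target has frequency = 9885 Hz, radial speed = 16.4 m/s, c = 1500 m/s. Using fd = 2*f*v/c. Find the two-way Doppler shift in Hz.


fd = 2*f*v/c = 2 * 9885 * 16.4 / 1500 = 216.15

216.15 Hz


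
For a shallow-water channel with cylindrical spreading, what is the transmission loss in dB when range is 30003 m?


44.77 dB


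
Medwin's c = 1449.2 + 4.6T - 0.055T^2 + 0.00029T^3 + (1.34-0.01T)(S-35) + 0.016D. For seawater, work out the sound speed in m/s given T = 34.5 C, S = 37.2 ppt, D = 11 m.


c = 1449.2 + 4.6*34.5 - 0.055*34.5^2 + 0.00029*34.5^3 + (1.34 - 0.01*34.5)*(37.2 - 35) + 0.016*11 = 1556.71

1556.71 m/s


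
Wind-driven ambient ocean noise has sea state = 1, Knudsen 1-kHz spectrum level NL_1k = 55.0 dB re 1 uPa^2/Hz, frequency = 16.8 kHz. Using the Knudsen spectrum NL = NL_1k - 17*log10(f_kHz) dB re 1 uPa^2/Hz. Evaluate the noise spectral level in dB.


NL = NL_1k - 17*log10(f_kHz) = 55.0 - 17*log10(16.8) = 55.0 - (20.83) = 34.17

34.17 dB


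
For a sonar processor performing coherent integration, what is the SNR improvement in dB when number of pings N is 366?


Gain = 10*log10(366) = 25.63

25.63 dB


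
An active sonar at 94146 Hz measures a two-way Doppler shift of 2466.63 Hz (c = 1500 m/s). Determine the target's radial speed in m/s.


From fd = 2*f*v/c, v = c*fd/(2*f) = 1500 * 2466.63 / (2*94146) = 19.65

19.65 m/s


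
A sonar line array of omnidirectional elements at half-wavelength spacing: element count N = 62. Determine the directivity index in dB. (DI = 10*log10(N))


17.92 dB


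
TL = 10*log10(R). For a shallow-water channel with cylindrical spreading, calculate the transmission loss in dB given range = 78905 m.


48.97 dB


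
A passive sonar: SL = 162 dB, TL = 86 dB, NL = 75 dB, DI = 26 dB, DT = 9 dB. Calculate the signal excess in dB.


SE = SL - TL - NL + DI - DT = 162 - 86 - 75 + 26 - 9 = 18

18 dB


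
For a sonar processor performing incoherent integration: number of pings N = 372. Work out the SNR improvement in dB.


Gain = 5*log10(372) = 12.85

12.85 dB


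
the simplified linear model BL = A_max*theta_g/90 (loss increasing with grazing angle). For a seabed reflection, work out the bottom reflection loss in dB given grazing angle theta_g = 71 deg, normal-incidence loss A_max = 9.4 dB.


7.42 dB


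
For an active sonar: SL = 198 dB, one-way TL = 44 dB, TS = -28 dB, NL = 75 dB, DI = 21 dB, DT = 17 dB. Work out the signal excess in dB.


SE = SL - 2*TL + TS - NL + DI - DT = 198 - 2*44 + (-28) - 75 + 21 - 17 = 11

11 dB


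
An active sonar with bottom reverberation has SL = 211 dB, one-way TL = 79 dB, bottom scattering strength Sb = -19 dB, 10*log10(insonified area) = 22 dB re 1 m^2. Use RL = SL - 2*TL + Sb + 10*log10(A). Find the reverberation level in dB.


56 dB


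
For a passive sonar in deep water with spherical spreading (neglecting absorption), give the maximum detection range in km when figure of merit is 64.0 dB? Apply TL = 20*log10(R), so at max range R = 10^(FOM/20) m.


At max range FOM = TL, so 20*log10(R) = 64.0
R = 10^(64.0/20) = 1584.89 m = 1.58 km

1.58 km


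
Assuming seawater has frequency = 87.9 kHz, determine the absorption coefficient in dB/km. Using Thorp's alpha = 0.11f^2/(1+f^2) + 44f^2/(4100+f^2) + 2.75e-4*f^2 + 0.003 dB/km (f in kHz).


f^2 = 7726.41
alpha = 0.11*7726.41/(1+7726.41) + 44*7726.41/(4100+7726.41) + 2.75e-4*7726.41 + 0.003 = 30.984

30.984 dB/km


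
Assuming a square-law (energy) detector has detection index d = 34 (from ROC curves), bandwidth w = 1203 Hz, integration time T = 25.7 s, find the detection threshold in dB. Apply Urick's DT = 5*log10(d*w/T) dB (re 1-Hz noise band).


16.01 dB


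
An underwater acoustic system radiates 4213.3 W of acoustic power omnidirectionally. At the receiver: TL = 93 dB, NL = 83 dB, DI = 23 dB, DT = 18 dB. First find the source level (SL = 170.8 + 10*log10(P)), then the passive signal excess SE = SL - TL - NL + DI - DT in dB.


Step 1: SL = 170.8 + 10*log10(4213.3) = 207.05 dB
Step 2: SE = SL - TL - NL + DI - DT = 207.05 - 93 - 83 + 23 - 18 = 36.05

36.05 dB


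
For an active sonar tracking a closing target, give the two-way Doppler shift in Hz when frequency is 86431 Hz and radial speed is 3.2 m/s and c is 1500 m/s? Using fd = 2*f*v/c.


fd = 2*f*v/c = 2 * 86431 * 3.2 / 1500 = 368.77

368.77 Hz


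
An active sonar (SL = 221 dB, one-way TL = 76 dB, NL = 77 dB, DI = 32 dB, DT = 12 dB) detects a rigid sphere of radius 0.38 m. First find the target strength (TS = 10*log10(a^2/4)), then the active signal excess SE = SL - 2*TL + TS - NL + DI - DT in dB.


Step 1: TS = 10*log10(0.38^2/4) = -14.42 dB
Step 2: SE = SL - 2*TL + TS - NL + DI - DT = 221 - 2*76 + (-14.42) - 77 + 32 - 12 = -2.42

-2.42 dB


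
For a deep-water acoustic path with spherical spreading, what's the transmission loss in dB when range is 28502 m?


TL = 20*log10(28502) = 89.1

89.1 dB


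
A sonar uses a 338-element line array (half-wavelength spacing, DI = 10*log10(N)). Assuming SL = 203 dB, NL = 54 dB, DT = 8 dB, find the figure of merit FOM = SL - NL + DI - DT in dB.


Step 1: DI = 10*log10(338) = 25.29 dB
Step 2: FOM = SL - NL + DI - DT = 203 - 54 + 25.29 - 8 = 166.29

166.29 dB


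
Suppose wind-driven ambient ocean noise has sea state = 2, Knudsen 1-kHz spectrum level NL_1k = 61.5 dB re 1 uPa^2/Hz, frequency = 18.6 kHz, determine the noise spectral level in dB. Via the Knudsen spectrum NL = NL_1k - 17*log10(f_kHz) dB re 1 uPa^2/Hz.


39.92 dB


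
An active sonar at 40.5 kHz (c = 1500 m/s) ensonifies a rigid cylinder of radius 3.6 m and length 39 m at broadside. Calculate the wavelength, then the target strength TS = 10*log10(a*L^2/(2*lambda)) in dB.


Step 1: lambda = c/f = 1500/40500 = 0.03704 m
Step 2: TS = 10*log10(a*L^2/(2*lambda)) = 10*log10(3.6*39^2/(2*0.03704)) = 48.69

48.69 dB


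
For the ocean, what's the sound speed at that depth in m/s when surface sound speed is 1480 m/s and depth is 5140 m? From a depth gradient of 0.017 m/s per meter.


1567.38 m/s


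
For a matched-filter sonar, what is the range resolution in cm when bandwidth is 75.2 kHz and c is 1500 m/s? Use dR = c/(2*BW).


dR = c/(2*BW) = 1500 / (2 * 75.2e3) = 0.01 m = 1.0 cm

1.0 cm


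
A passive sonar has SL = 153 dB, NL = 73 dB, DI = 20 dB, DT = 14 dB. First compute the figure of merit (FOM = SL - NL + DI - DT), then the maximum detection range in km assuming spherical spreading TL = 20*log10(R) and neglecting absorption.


Step 1: FOM = SL - NL + DI - DT = 153 - 73 + 20 - 14 = 86 dB
Step 2: at max range FOM = TL = 20*log10(R), so R = 10^(86/20) = 19952.62 m = 19.95 km

19.95 km


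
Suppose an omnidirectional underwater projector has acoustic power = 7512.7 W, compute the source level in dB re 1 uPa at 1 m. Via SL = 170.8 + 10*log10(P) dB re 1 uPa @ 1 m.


SL = 170.8 + 10*log10(7512.7) = 170.8 + 38.76 = 209.56

209.56 dB


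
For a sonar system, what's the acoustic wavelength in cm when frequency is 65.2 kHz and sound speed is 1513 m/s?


lambda = c/f = 1513 / 65200 = 0.0232 m = 2.32 cm

2.32 cm


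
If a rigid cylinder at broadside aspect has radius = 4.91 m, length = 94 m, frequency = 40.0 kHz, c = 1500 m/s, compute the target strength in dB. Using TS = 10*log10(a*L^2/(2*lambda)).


57.62 dB


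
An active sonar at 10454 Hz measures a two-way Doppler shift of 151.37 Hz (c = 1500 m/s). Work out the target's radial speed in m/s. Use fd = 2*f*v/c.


From fd = 2*f*v/c, v = c*fd/(2*f) = 1500 * 151.37 / (2*10454) = 10.86

10.86 m/s


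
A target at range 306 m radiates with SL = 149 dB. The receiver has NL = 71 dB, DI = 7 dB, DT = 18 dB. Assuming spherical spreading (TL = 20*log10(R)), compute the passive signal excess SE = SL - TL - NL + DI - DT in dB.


17.29 dB


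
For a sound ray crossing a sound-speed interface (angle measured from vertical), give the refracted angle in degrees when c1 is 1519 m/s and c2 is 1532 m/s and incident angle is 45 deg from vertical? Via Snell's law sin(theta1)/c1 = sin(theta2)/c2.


45.49 deg


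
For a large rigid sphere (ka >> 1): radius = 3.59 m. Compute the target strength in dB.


5.08 dB


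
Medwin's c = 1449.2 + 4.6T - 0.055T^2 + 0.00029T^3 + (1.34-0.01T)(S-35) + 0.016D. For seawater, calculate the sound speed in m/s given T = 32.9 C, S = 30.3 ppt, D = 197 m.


c = 1449.2 + 4.6*32.9 - 0.055*32.9^2 + 0.00029*32.9^3 + (1.34 - 0.01*32.9)*(30.3 - 35) + 0.016*197 = 1549.74

1549.74 m/s


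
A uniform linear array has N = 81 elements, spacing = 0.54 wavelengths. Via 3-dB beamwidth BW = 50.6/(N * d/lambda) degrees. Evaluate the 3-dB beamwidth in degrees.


BW = 50.6 / (81 * 0.54) = 50.6 / 43.74 = 1.16

1.16 deg


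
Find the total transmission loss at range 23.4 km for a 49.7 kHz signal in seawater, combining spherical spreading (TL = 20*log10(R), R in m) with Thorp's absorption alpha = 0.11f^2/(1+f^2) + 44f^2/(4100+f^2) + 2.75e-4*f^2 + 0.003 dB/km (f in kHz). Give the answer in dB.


Step 1 (Thorp): alpha = 0.11*2470.09/(1+2470.09) + 44*2470.09/(4100+2470.09) + 2.75e-4*2470.09 + 0.003 = 17.3345 dB/km
Step 2: TL_spread = 20*log10(23400) = 87.38 dB
Step 3: TL_abs = alpha*R = 17.3345 * 23.4 = 405.63 dB
Step 4: TL_total = 87.38 + 405.63 = 493.01

493.01 dB


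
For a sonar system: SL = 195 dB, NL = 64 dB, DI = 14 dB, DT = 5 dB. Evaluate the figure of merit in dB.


FOM = SL - NL + DI - DT = 195 - 64 + 14 - 5 = 140

140 dB


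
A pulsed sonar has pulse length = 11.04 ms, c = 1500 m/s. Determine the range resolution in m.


dR = c*tau/2 = 1500 * 11.04e-3 / 2 = 8.28

8.28 m


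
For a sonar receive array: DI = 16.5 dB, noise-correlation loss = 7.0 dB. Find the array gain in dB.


AG = DI - L_corr = 16.5 - 7.0 = 9.5

9.5 dB


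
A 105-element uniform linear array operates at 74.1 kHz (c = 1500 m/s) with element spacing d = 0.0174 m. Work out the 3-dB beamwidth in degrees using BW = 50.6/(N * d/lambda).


Step 1: lambda = 1500/74100 = 0.02024 m
Step 2: d/lambda = 0.0174/0.02024 = 0.8597
Step 3: BW = 50.6/(N * d/lambda) = 50.6/(105 * 0.8597) = 0.56

0.56 deg


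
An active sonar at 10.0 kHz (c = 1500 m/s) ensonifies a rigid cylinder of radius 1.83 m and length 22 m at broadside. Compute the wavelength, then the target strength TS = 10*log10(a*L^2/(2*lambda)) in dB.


Step 1: lambda = c/f = 1500/10000 = 0.15 m
Step 2: TS = 10*log10(a*L^2/(2*lambda)) = 10*log10(1.83*22^2/(2*0.15)) = 34.7

34.7 dB


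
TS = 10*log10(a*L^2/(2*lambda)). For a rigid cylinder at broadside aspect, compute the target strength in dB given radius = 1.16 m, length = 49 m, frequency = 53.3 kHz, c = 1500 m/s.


46.94 dB


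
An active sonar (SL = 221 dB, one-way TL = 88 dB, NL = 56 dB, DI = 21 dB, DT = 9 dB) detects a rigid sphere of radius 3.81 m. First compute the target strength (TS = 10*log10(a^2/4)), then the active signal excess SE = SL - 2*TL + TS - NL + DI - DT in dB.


Step 1: TS = 10*log10(3.81^2/4) = 5.6 dB
Step 2: SE = SL - 2*TL + TS - NL + DI - DT = 221 - 2*88 + (5.6) - 56 + 21 - 9 = 6.6

6.6 dB


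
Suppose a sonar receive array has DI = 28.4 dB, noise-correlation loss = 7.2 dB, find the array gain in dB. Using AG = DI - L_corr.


21.2 dB


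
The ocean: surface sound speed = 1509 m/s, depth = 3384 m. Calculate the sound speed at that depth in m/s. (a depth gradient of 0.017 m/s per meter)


c = 1509 + 0.017 * 3384 = 1566.528

1566.528 m/s


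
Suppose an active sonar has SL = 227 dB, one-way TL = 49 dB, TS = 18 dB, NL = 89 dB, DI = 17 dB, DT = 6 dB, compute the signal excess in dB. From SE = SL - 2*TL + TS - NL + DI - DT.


SE = SL - 2*TL + TS - NL + DI - DT = 227 - 2*49 + (18) - 89 + 17 - 6 = 69

69 dB


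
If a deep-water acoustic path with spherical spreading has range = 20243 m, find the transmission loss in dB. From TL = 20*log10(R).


TL = 20*log10(20243) = 86.13

86.13 dB


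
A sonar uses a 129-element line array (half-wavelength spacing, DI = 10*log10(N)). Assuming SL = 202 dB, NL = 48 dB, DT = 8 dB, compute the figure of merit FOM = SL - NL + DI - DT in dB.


Step 1: DI = 10*log10(129) = 21.11 dB
Step 2: FOM = SL - NL + DI - DT = 202 - 48 + 21.11 - 8 = 167.11

167.11 dB


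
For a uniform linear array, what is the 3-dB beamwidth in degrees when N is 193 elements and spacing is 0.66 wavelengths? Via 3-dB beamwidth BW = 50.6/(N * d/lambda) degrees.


BW = 50.6 / (193 * 0.66) = 50.6 / 127.38 = 0.4

0.4 deg


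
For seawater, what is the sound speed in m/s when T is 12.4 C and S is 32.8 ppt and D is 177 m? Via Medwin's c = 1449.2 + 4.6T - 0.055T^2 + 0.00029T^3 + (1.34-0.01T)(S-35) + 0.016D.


1498.49 m/s


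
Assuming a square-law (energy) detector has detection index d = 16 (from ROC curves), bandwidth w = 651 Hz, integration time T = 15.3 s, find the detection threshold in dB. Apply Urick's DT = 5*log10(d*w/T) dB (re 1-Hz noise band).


DT = 5*log10(d*w/T) = 5*log10(16 * 651 / 15.3) = 5*log10(680.78) = 14.17

14.17 dB


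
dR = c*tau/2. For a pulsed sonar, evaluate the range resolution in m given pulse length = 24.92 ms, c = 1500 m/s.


dR = c*tau/2 = 1500 * 24.92e-3 / 2 = 18.69

18.69 m


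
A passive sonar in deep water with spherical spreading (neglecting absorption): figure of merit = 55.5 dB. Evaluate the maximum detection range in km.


0.6 km


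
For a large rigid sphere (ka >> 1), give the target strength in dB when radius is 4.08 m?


TS = 10*log10(4.08^2 / 4) = 10*log10(4.1616) = 6.19

6.19 dB


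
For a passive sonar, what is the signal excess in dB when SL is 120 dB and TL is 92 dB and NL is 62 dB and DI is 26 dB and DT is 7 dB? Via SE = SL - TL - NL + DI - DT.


-15 dB


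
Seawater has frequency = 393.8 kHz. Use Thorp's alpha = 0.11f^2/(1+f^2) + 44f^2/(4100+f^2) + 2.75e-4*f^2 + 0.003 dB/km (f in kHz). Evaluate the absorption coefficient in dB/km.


f^2 = 155078.44
alpha = 0.11*155078.44/(1+155078.44) + 44*155078.44/(4100+155078.44) + 2.75e-4*155078.44 + 0.003 = 85.626

85.626 dB/km


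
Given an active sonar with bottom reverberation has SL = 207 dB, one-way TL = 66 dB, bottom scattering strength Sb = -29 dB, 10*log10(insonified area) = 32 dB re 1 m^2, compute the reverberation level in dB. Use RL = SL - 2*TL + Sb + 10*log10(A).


RL = SL - 2*TL + Sb + 10*log10(A) = 207 - 2*66 + (-29) + 32 = 78

78 dB


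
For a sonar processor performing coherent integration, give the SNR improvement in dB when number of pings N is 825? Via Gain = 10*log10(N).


Gain = 10*log10(825) = 29.16

29.16 dB


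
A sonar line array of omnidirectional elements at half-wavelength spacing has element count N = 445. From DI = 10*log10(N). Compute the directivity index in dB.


DI = 10*log10(445) = 26.48

26.48 dB


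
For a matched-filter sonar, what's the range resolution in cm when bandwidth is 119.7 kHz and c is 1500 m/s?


0.63 cm


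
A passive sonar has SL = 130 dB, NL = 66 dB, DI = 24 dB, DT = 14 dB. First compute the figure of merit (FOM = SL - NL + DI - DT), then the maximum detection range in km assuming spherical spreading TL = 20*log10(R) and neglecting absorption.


Step 1: FOM = SL - NL + DI - DT = 130 - 66 + 24 - 14 = 74 dB
Step 2: at max range FOM = TL = 20*log10(R), so R = 10^(74/20) = 5011.87 m = 5.01 km

5.01 km


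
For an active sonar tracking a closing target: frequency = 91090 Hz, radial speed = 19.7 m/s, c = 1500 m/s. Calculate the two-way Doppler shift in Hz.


fd = 2*f*v/c = 2 * 91090 * 19.7 / 1500 = 2392.63

2392.63 Hz


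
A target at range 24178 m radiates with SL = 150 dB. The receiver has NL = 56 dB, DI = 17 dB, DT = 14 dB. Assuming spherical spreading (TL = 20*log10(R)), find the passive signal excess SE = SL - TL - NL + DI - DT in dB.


Step 1: TL = 20*log10(24178) = 87.67 dB
Step 2: SE = 150 - 87.67 - 56 + 17 - 14 = 9.33

9.33 dB


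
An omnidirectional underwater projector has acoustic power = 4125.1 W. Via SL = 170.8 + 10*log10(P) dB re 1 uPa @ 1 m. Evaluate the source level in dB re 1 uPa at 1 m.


SL = 170.8 + 10*log10(4125.1) = 170.8 + 36.15 = 206.95

206.95 dB


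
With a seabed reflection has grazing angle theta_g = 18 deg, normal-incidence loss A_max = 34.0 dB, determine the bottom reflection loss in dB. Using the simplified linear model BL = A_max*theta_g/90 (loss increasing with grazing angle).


BL = A_max * theta_g / 90 = 34.0 * 18 / 90 = 6.8

6.8 dB


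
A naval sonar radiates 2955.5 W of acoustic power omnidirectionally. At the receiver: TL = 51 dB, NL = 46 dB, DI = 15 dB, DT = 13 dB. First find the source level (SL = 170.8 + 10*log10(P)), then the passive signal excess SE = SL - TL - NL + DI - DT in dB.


Step 1: SL = 170.8 + 10*log10(2955.5) = 205.51 dB
Step 2: SE = SL - TL - NL + DI - DT = 205.51 - 51 - 46 + 15 - 13 = 110.51

110.51 dB


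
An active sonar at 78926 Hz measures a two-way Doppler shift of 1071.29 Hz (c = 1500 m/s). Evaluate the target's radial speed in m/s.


From fd = 2*f*v/c, v = c*fd/(2*f) = 1500 * 1071.29 / (2*78926) = 10.18

10.18 m/s


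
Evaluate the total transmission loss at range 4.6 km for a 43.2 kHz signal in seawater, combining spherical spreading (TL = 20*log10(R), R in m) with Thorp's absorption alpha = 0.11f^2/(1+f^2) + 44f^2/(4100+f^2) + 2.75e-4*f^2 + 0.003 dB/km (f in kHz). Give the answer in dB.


Step 1 (Thorp): alpha = 0.11*1866.24/(1+1866.24) + 44*1866.24/(4100+1866.24) + 2.75e-4*1866.24 + 0.003 = 14.3894 dB/km
Step 2: TL_spread = 20*log10(4600) = 73.26 dB
Step 3: TL_abs = alpha*R = 14.3894 * 4.6 = 66.19 dB
Step 4: TL_total = 73.26 + 66.19 = 139.45

139.45 dB


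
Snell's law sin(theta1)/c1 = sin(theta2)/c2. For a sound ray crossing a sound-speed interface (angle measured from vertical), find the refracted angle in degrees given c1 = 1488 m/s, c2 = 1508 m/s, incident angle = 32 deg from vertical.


sin(theta2) = (c2/c1)*sin(theta1) = (1508/1488)*sin(32 deg) = 0.53704
theta2 = arcsin(0.53704) = 32.48

32.48 deg


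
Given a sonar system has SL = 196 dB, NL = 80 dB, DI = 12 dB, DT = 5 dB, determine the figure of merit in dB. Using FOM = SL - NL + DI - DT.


FOM = SL - NL + DI - DT = 196 - 80 + 12 - 5 = 123

123 dB


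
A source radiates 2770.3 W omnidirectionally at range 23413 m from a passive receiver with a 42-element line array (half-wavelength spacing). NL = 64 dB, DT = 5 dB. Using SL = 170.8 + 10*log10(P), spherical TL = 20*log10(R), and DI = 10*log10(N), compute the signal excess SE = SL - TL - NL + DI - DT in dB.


Step 1: SL = 170.8 + 10*log10(2770.3) = 205.23 dB
Step 2: TL = 20*log10(23413) = 87.39 dB
Step 3: DI = 10*log10(42) = 16.23 dB
Step 4: SE = SL - TL - NL + DI - DT = 205.23 - 87.39 - 64 + 16.23 - 5 = 65.07

65.07 dB


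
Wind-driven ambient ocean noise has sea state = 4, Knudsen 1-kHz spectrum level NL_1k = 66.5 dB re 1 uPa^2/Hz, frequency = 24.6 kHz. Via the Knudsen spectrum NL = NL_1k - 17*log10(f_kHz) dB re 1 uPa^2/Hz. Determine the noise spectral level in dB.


42.85 dB


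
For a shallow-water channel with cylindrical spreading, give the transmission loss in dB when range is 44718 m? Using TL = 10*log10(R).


TL = 10*log10(44718) = 46.5

46.5 dB


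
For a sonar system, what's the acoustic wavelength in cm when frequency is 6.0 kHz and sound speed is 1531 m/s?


25.52 cm


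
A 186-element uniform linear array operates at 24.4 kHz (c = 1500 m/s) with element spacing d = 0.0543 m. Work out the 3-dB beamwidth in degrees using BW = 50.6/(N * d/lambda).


Step 1: lambda = 1500/24400 = 0.06148 m
Step 2: d/lambda = 0.0543/0.06148 = 0.8832
Step 3: BW = 50.6/(N * d/lambda) = 50.6/(186 * 0.8832) = 0.31

0.31 deg


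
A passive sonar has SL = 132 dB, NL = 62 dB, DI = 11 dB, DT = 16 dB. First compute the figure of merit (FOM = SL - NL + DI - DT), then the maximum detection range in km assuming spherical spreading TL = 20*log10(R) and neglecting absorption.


Step 1: FOM = SL - NL + DI - DT = 132 - 62 + 11 - 16 = 65 dB
Step 2: at max range FOM = TL = 20*log10(R), so R = 10^(65/20) = 1778.28 m = 1.78 km

1.78 km


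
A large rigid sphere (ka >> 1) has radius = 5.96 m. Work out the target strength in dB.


TS = 10*log10(5.96^2 / 4) = 10*log10(8.8804) = 9.48

9.48 dB


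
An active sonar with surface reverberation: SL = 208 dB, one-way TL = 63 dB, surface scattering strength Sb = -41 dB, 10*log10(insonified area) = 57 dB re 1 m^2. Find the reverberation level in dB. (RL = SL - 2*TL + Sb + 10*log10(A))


RL = SL - 2*TL + Sb + 10*log10(A) = 208 - 2*63 + (-41) + 57 = 98

98 dB


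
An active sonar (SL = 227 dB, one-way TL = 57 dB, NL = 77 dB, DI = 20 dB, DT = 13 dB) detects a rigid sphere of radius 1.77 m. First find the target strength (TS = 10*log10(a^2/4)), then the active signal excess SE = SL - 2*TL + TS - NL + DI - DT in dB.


Step 1: TS = 10*log10(1.77^2/4) = -1.06 dB
Step 2: SE = SL - 2*TL + TS - NL + DI - DT = 227 - 2*57 + (-1.06) - 77 + 20 - 13 = 41.94

41.94 dB


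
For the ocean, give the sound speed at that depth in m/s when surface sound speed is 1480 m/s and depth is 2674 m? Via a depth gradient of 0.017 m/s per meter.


1525.458 m/s


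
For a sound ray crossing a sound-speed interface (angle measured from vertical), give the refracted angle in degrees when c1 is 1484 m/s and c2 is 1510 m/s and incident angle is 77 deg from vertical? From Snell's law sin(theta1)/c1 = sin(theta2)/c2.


82.5 deg


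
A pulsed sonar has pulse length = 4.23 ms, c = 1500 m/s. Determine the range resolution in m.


dR = c*tau/2 = 1500 * 4.23e-3 / 2 = 3.1725

3.1725 m


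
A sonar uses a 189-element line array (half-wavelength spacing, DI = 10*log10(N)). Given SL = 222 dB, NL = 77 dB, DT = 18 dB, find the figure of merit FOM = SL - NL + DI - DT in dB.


Step 1: DI = 10*log10(189) = 22.76 dB
Step 2: FOM = SL - NL + DI - DT = 222 - 77 + 22.76 - 18 = 149.76

149.76 dB


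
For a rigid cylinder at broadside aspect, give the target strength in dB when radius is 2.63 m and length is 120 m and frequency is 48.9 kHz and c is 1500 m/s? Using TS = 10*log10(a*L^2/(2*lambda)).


lambda = 1500/48900 = 0.03067 m
TS = 10*log10(2.63*120^2/(2*0.03067)) = 57.91

57.91 dB


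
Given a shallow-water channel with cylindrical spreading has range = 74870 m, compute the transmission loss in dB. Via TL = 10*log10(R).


TL = 10*log10(74870) = 48.74

48.74 dB


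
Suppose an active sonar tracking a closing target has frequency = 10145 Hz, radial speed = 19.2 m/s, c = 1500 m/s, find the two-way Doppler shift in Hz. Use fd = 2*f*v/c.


fd = 2*f*v/c = 2 * 10145 * 19.2 / 1500 = 259.71

259.71 Hz


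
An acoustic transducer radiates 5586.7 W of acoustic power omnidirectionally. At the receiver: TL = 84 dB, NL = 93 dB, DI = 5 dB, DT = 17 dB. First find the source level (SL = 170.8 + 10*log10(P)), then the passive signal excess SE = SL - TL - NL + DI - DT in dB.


Step 1: SL = 170.8 + 10*log10(5586.7) = 208.27 dB
Step 2: SE = SL - TL - NL + DI - DT = 208.27 - 84 - 93 + 5 - 17 = 19.27

19.27 dB


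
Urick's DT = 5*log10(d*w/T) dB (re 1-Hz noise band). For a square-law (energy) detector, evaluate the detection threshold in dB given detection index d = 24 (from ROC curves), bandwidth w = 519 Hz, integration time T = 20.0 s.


13.97 dB


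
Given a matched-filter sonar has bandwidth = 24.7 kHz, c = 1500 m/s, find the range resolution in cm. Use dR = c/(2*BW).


dR = c/(2*BW) = 1500 / (2 * 24.7e3) = 0.0304 m = 3.04 cm

3.04 cm


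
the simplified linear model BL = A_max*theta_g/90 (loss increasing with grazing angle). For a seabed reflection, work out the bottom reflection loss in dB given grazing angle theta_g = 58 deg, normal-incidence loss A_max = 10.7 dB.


BL = A_max * theta_g / 90 = 10.7 * 58 / 90 = 6.9

6.9 dB


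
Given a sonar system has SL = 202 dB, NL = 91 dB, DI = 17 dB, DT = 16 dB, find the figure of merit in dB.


FOM = SL - NL + DI - DT = 202 - 91 + 17 - 16 = 112

112 dB


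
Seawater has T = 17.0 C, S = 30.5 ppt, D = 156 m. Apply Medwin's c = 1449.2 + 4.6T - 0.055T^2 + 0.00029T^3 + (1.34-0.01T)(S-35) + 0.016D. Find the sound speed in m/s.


c = 1449.2 + 4.6*17.0 - 0.055*17.0^2 + 0.00029*17.0^3 + (1.34 - 0.01*17.0)*(30.5 - 35) + 0.016*156 = 1510.16

1510.16 m/s


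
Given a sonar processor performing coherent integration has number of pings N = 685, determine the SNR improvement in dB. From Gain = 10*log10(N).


Gain = 10*log10(685) = 28.36

28.36 dB


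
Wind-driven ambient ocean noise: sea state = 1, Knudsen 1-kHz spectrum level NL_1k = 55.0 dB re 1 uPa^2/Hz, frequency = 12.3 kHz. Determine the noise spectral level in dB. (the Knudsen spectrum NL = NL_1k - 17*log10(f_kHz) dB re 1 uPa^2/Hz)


36.47 dB


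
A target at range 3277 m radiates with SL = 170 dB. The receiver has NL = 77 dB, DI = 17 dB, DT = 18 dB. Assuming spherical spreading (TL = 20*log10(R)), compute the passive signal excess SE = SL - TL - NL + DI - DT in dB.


Step 1: TL = 20*log10(3277) = 70.31 dB
Step 2: SE = 170 - 70.31 - 77 + 17 - 18 = 21.69

21.69 dB


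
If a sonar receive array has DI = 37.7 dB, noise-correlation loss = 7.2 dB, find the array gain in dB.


30.5 dB


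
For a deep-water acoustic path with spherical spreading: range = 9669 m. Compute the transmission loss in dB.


TL = 20*log10(9669) = 79.71

79.71 dB


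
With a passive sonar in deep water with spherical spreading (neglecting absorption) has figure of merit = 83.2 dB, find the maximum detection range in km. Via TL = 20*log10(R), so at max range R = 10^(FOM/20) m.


At max range FOM = TL, so 20*log10(R) = 83.2
R = 10^(83.2/20) = 14454.4 m = 14.45 km

14.45 km


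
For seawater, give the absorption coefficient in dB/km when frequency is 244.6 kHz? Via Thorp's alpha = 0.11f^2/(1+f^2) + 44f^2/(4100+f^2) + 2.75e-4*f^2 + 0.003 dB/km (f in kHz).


f^2 = 59829.16
alpha = 0.11*59829.16/(1+59829.16) + 44*59829.16/(4100+59829.16) + 2.75e-4*59829.16 + 0.003 = 57.744

57.744 dB/km


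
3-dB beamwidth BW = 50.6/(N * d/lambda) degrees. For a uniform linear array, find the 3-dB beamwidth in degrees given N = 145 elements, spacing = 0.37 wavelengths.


BW = 50.6 / (145 * 0.37) = 50.6 / 53.65 = 0.94

0.94 deg


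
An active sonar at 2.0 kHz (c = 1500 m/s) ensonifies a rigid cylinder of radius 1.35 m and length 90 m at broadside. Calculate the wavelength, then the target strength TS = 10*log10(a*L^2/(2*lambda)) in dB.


Step 1: lambda = c/f = 1500/2000 = 0.75 m
Step 2: TS = 10*log10(a*L^2/(2*lambda)) = 10*log10(1.35*90^2/(2*0.75)) = 38.63

38.63 dB
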